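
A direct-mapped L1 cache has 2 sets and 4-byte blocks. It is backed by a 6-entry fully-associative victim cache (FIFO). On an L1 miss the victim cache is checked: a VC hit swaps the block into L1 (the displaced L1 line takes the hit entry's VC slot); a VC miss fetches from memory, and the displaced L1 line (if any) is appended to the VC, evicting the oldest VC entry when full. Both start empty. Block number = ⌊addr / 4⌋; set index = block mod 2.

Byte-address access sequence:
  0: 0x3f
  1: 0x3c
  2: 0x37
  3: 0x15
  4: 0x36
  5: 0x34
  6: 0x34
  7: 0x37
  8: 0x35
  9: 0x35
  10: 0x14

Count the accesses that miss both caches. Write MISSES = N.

MISSES = 3

  [0] addr=0x3f blk=15 s=1: MISS | VC []
  [1] addr=0x3c blk=15 s=1: L1-HIT | VC []
  [2] addr=0x37 blk=13 s=1: MISS | VC [15]
  [3] addr=0x15 blk=5 s=1: MISS | VC [15, 13]
  [4] addr=0x36 blk=13 s=1: VC-HIT | VC [15, 5]
  [5] addr=0x34 blk=13 s=1: L1-HIT | VC [15, 5]
  [6] addr=0x34 blk=13 s=1: L1-HIT | VC [15, 5]
  [7] addr=0x37 blk=13 s=1: L1-HIT | VC [15, 5]
  [8] addr=0x35 blk=13 s=1: L1-HIT | VC [15, 5]
  [9] addr=0x35 blk=13 s=1: L1-HIT | VC [15, 5]
  [10] addr=0x14 blk=5 s=1: VC-HIT | VC [15, 13]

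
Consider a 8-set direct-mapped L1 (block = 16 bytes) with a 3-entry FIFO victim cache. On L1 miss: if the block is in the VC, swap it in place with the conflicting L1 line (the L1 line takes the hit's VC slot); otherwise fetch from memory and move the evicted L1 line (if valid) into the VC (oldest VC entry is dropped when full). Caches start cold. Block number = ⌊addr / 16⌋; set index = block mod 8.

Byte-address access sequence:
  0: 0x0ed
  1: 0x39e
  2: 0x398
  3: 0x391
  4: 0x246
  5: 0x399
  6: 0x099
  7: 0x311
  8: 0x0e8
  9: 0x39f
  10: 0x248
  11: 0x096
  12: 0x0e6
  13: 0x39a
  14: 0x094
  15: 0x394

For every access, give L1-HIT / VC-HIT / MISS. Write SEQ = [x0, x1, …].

SEQ = [MISS, MISS, L1-HIT, L1-HIT, MISS, L1-HIT, MISS, MISS, L1-HIT, VC-HIT, L1-HIT, VC-HIT, L1-HIT, VC-HIT, VC-HIT, VC-HIT]

  [0] addr=0xed blk=14 s=6: MISS | VC []
  [1] addr=0x39e blk=57 s=1: MISS | VC []
  [2] addr=0x398 blk=57 s=1: L1-HIT | VC []
  [3] addr=0x391 blk=57 s=1: L1-HIT | VC []
  [4] addr=0x246 blk=36 s=4: MISS | VC []
  [5] addr=0x399 blk=57 s=1: L1-HIT | VC []
  [6] addr=0x99 blk=9 s=1: MISS | VC [57]
  [7] addr=0x311 blk=49 s=1: MISS | VC [57, 9]
  [8] addr=0xe8 blk=14 s=6: L1-HIT | VC [57, 9]
  [9] addr=0x39f blk=57 s=1: VC-HIT | VC [49, 9]
  [10] addr=0x248 blk=36 s=4: L1-HIT | VC [49, 9]
  [11] addr=0x96 blk=9 s=1: VC-HIT | VC [49, 57]
  [12] addr=0xe6 blk=14 s=6: L1-HIT | VC [49, 57]
  [13] addr=0x39a blk=57 s=1: VC-HIT | VC [49, 9]
  [14] addr=0x94 blk=9 s=1: VC-HIT | VC [49, 57]
  [15] addr=0x394 blk=57 s=1: VC-HIT | VC [49, 9]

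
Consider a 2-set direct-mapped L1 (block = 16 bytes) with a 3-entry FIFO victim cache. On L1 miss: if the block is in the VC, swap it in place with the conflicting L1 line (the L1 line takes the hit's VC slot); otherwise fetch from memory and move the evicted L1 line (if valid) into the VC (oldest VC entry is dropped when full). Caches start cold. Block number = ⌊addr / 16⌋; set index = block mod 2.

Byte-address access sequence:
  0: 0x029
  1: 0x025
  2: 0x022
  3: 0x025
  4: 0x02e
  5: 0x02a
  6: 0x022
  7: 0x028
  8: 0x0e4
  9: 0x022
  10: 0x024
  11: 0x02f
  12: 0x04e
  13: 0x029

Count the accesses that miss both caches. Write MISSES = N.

MISSES = 3

  [0] addr=0x29 blk=2 s=0: MISS | VC []
  [1] addr=0x25 blk=2 s=0: L1-HIT | VC []
  [2] addr=0x22 blk=2 s=0: L1-HIT | VC []
  [3] addr=0x25 blk=2 s=0: L1-HIT | VC []
  [4] addr=0x2e blk=2 s=0: L1-HIT | VC []
  [5] addr=0x2a blk=2 s=0: L1-HIT | VC []
  [6] addr=0x22 blk=2 s=0: L1-HIT | VC []
  [7] addr=0x28 blk=2 s=0: L1-HIT | VC []
  [8] addr=0xe4 blk=14 s=0: MISS | VC [2]
  [9] addr=0x22 blk=2 s=0: VC-HIT | VC [14]
  [10] addr=0x24 blk=2 s=0: L1-HIT | VC [14]
  [11] addr=0x2f blk=2 s=0: L1-HIT | VC [14]
  [12] addr=0x4e blk=4 s=0: MISS | VC [14, 2]
  [13] addr=0x29 blk=2 s=0: VC-HIT | VC [14, 4]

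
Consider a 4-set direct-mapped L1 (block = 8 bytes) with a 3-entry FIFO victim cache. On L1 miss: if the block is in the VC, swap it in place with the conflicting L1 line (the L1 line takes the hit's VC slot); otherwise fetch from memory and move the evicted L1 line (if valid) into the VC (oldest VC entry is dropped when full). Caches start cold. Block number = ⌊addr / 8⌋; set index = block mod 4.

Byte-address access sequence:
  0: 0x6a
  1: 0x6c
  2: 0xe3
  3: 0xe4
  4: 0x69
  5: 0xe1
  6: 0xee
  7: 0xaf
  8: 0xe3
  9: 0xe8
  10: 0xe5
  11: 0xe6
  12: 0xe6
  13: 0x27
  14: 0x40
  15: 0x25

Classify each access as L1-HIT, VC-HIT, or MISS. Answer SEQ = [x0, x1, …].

#0 0x6a→b13/s1 MISS; vc=[]
#1 0x6c→b13/s1 L1-HIT; vc=[]
#2 0xe3→b28/s0 MISS; vc=[]
#3 0xe4→b28/s0 L1-HIT; vc=[]
#4 0x69→b13/s1 L1-HIT; vc=[]
#5 0xe1→b28/s0 L1-HIT; vc=[]
#6 0xee→b29/s1 MISS; vc=[13]
#7 0xaf→b21/s1 MISS; vc=[13,29]
#8 0xe3→b28/s0 L1-HIT; vc=[13,29]
#9 0xe8→b29/s1 VC-HIT; vc=[13,21]
#10 0xe5→b28/s0 L1-HIT; vc=[13,21]
#11 0xe6→b28/s0 L1-HIT; vc=[13,21]
#12 0xe6→b28/s0 L1-HIT; vc=[13,21]
#13 0x27→b4/s0 MISS; vc=[13,21,28]
#14 0x40→b8/s0 MISS; vc=[21,28,4]
#15 0x25→b4/s0 VC-HIT; vc=[21,28,8]

SEQ = [MISS, L1-HIT, MISS, L1-HIT, L1-HIT, L1-HIT, MISS, MISS, L1-HIT, VC-HIT, L1-HIT, L1-HIT, L1-HIT, MISS, MISS, VC-HIT]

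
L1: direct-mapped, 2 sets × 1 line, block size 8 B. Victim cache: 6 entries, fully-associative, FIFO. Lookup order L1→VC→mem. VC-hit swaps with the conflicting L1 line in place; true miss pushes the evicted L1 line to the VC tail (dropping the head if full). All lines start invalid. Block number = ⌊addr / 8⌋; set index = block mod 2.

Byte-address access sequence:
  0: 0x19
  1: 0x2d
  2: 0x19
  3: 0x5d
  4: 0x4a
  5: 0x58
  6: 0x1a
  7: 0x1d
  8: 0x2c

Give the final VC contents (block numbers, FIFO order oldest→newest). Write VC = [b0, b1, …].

VC = [3, 11, 9]

0: 0x19 (blk 3, set 1) → MISS  vc=[]
1: 0x2d (blk 5, set 1) → MISS  vc=[3]
2: 0x19 (blk 3, set 1) → VC-HIT  vc=[5]
3: 0x5d (blk 11, set 1) → MISS  vc=[5, 3]
4: 0x4a (blk 9, set 1) → MISS  vc=[5, 3, 11]
5: 0x58 (blk 11, set 1) → VC-HIT  vc=[5, 3, 9]
6: 0x1a (blk 3, set 1) → VC-HIT  vc=[5, 11, 9]
7: 0x1d (blk 3, set 1) → L1-HIT  vc=[5, 11, 9]
8: 0x2c (blk 5, set 1) → VC-HIT  vc=[3, 11, 9]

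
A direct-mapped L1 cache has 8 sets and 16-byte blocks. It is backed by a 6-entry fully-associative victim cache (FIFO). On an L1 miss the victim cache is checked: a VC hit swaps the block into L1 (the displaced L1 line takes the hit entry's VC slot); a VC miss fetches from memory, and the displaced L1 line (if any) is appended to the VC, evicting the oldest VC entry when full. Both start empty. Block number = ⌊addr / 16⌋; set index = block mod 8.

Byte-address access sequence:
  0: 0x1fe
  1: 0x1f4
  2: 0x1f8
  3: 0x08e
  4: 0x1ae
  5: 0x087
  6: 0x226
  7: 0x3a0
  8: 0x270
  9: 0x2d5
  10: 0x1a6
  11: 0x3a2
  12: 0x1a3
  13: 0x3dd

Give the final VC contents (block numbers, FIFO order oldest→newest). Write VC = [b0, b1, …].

VC = [58, 34, 31, 45]

  [0] addr=0x1fe blk=31 s=7: MISS | VC []
  [1] addr=0x1f4 blk=31 s=7: L1-HIT | VC []
  [2] addr=0x1f8 blk=31 s=7: L1-HIT | VC []
  [3] addr=0x8e blk=8 s=0: MISS | VC []
  [4] addr=0x1ae blk=26 s=2: MISS | VC []
  [5] addr=0x87 blk=8 s=0: L1-HIT | VC []
  [6] addr=0x226 blk=34 s=2: MISS | VC [26]
  [7] addr=0x3a0 blk=58 s=2: MISS | VC [26, 34]
  [8] addr=0x270 blk=39 s=7: MISS | VC [26, 34, 31]
  [9] addr=0x2d5 blk=45 s=5: MISS | VC [26, 34, 31]
  [10] addr=0x1a6 blk=26 s=2: VC-HIT | VC [58, 34, 31]
  [11] addr=0x3a2 blk=58 s=2: VC-HIT | VC [26, 34, 31]
  [12] addr=0x1a3 blk=26 s=2: VC-HIT | VC [58, 34, 31]
  [13] addr=0x3dd blk=61 s=5: MISS | VC [58, 34, 31, 45]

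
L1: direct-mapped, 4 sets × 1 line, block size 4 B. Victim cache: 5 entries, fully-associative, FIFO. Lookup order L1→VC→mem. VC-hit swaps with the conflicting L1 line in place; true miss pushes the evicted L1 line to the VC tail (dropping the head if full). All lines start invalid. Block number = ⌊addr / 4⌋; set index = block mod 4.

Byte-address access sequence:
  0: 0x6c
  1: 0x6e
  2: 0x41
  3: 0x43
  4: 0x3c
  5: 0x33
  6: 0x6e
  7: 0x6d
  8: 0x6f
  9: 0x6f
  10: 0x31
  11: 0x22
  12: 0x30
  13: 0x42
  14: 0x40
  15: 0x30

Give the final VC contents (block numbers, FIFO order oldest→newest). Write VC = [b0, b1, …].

VC = [15, 16, 8]

#0 0x6c→b27/s3 MISS; vc=[]
#1 0x6e→b27/s3 L1-HIT; vc=[]
#2 0x41→b16/s0 MISS; vc=[]
#3 0x43→b16/s0 L1-HIT; vc=[]
#4 0x3c→b15/s3 MISS; vc=[27]
#5 0x33→b12/s0 MISS; vc=[27,16]
#6 0x6e→b27/s3 VC-HIT; vc=[15,16]
#7 0x6d→b27/s3 L1-HIT; vc=[15,16]
#8 0x6f→b27/s3 L1-HIT; vc=[15,16]
#9 0x6f→b27/s3 L1-HIT; vc=[15,16]
#10 0x31→b12/s0 L1-HIT; vc=[15,16]
#11 0x22→b8/s0 MISS; vc=[15,16,12]
#12 0x30→b12/s0 VC-HIT; vc=[15,16,8]
#13 0x42→b16/s0 VC-HIT; vc=[15,12,8]
#14 0x40→b16/s0 L1-HIT; vc=[15,12,8]
#15 0x30→b12/s0 VC-HIT; vc=[15,16,8]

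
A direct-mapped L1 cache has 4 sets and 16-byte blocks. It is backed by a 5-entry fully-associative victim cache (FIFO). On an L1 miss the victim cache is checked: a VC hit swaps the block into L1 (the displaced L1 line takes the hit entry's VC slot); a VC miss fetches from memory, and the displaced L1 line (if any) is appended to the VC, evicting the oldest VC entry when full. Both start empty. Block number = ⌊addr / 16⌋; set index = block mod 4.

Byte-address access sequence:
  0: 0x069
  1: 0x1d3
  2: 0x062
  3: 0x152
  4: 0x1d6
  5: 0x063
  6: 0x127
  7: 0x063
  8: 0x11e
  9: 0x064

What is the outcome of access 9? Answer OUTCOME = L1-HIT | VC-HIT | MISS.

OUTCOME = L1-HIT

0: 0x69 (blk 6, set 2) → MISS  vc=[]
1: 0x1d3 (blk 29, set 1) → MISS  vc=[]
2: 0x62 (blk 6, set 2) → L1-HIT  vc=[]
3: 0x152 (blk 21, set 1) → MISS  vc=[29]
4: 0x1d6 (blk 29, set 1) → VC-HIT  vc=[21]
5: 0x63 (blk 6, set 2) → L1-HIT  vc=[21]
6: 0x127 (blk 18, set 2) → MISS  vc=[21, 6]
7: 0x63 (blk 6, set 2) → VC-HIT  vc=[21, 18]
8: 0x11e (blk 17, set 1) → MISS  vc=[21, 18, 29]
9: 0x64 (blk 6, set 2) → L1-HIT  vc=[21, 18, 29]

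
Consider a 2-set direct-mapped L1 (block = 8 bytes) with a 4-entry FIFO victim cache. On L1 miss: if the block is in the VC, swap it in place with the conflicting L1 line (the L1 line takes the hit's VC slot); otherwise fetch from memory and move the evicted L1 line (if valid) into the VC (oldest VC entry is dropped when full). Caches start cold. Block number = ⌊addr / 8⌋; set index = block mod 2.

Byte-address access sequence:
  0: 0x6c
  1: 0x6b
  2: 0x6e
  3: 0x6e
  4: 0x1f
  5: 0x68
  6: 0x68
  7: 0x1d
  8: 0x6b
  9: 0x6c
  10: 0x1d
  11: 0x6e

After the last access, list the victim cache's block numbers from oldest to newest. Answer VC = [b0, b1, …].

VC = [3]

0: 0x6c (blk 13, set 1) → MISS  vc=[]
1: 0x6b (blk 13, set 1) → L1-HIT  vc=[]
2: 0x6e (blk 13, set 1) → L1-HIT  vc=[]
3: 0x6e (blk 13, set 1) → L1-HIT  vc=[]
4: 0x1f (blk 3, set 1) → MISS  vc=[13]
5: 0x68 (blk 13, set 1) → VC-HIT  vc=[3]
6: 0x68 (blk 13, set 1) → L1-HIT  vc=[3]
7: 0x1d (blk 3, set 1) → VC-HIT  vc=[13]
8: 0x6b (blk 13, set 1) → VC-HIT  vc=[3]
9: 0x6c (blk 13, set 1) → L1-HIT  vc=[3]
10: 0x1d (blk 3, set 1) → VC-HIT  vc=[13]
11: 0x6e (blk 13, set 1) → VC-HIT  vc=[3]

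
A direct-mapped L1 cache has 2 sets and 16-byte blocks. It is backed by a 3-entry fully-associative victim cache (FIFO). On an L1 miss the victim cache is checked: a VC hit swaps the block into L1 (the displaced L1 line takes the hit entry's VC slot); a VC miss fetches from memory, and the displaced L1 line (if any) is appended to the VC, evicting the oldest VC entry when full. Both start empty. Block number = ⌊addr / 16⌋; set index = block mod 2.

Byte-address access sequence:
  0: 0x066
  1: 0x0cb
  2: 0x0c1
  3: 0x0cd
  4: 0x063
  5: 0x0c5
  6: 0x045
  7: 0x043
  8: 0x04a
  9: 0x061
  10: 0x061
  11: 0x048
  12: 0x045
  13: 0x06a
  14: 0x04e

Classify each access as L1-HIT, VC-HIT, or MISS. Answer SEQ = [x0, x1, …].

#0 0x66→b6/s0 MISS; vc=[]
#1 0xcb→b12/s0 MISS; vc=[6]
#2 0xc1→b12/s0 L1-HIT; vc=[6]
#3 0xcd→b12/s0 L1-HIT; vc=[6]
#4 0x63→b6/s0 VC-HIT; vc=[12]
#5 0xc5→b12/s0 VC-HIT; vc=[6]
#6 0x45→b4/s0 MISS; vc=[6,12]
#7 0x43→b4/s0 L1-HIT; vc=[6,12]
#8 0x4a→b4/s0 L1-HIT; vc=[6,12]
#9 0x61→b6/s0 VC-HIT; vc=[4,12]
#10 0x61→b6/s0 L1-HIT; vc=[4,12]
#11 0x48→b4/s0 VC-HIT; vc=[6,12]
#12 0x45→b4/s0 L1-HIT; vc=[6,12]
#13 0x6a→b6/s0 VC-HIT; vc=[4,12]
#14 0x4e→b4/s0 VC-HIT; vc=[6,12]

SEQ = [MISS, MISS, L1-HIT, L1-HIT, VC-HIT, VC-HIT, MISS, L1-HIT, L1-HIT, VC-HIT, L1-HIT, VC-HIT, L1-HIT, VC-HIT, VC-HIT]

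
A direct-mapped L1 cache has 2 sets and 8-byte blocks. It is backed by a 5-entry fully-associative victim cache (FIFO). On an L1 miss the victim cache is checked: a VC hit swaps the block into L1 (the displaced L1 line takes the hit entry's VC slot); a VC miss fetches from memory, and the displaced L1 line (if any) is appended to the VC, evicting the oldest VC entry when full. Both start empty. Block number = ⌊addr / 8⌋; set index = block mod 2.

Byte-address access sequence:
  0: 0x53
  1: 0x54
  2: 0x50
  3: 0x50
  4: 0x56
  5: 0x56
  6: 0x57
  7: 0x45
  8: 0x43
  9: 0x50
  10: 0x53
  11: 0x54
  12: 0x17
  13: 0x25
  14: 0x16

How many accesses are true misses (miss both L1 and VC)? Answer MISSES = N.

MISSES = 4

0: 0x53 (blk 10, set 0) → MISS  vc=[]
1: 0x54 (blk 10, set 0) → L1-HIT  vc=[]
2: 0x50 (blk 10, set 0) → L1-HIT  vc=[]
3: 0x50 (blk 10, set 0) → L1-HIT  vc=[]
4: 0x56 (blk 10, set 0) → L1-HIT  vc=[]
5: 0x56 (blk 10, set 0) → L1-HIT  vc=[]
6: 0x57 (blk 10, set 0) → L1-HIT  vc=[]
7: 0x45 (blk 8, set 0) → MISS  vc=[10]
8: 0x43 (blk 8, set 0) → L1-HIT  vc=[10]
9: 0x50 (blk 10, set 0) → VC-HIT  vc=[8]
10: 0x53 (blk 10, set 0) → L1-HIT  vc=[8]
11: 0x54 (blk 10, set 0) → L1-HIT  vc=[8]
12: 0x17 (blk 2, set 0) → MISS  vc=[8, 10]
13: 0x25 (blk 4, set 0) → MISS  vc=[8, 10, 2]
14: 0x16 (blk 2, set 0) → VC-HIT  vc=[8, 10, 4]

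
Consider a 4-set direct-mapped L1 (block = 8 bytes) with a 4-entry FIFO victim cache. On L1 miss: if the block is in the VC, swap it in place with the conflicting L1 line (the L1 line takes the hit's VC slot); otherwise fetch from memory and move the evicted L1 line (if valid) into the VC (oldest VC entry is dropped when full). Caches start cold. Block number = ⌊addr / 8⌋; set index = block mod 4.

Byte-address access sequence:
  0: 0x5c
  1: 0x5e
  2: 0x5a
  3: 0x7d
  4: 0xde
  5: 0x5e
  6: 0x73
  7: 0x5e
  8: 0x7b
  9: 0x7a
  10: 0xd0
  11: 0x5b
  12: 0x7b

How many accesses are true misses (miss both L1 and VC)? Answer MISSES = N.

MISSES = 5

0: 0x5c (blk 11, set 3) → MISS  vc=[]
1: 0x5e (blk 11, set 3) → L1-HIT  vc=[]
2: 0x5a (blk 11, set 3) → L1-HIT  vc=[]
3: 0x7d (blk 15, set 3) → MISS  vc=[11]
4: 0xde (blk 27, set 3) → MISS  vc=[11, 15]
5: 0x5e (blk 11, set 3) → VC-HIT  vc=[27, 15]
6: 0x73 (blk 14, set 2) → MISS  vc=[27, 15]
7: 0x5e (blk 11, set 3) → L1-HIT  vc=[27, 15]
8: 0x7b (blk 15, set 3) → VC-HIT  vc=[27, 11]
9: 0x7a (blk 15, set 3) → L1-HIT  vc=[27, 11]
10: 0xd0 (blk 26, set 2) → MISS  vc=[27, 11, 14]
11: 0x5b (blk 11, set 3) → VC-HIT  vc=[27, 15, 14]
12: 0x7b (blk 15, set 3) → VC-HIT  vc=[27, 11, 14]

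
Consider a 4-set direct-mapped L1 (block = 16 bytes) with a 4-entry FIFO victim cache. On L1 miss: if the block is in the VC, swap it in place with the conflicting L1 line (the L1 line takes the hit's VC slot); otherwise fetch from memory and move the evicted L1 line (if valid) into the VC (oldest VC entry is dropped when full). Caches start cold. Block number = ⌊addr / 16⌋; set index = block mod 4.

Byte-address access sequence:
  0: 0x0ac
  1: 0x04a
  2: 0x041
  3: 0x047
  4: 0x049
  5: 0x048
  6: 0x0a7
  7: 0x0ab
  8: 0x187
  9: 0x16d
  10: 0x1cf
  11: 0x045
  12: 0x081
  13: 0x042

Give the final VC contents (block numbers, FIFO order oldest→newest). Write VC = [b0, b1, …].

0: 0xac (blk 10, set 2) → MISS  vc=[]
1: 0x4a (blk 4, set 0) → MISS  vc=[]
2: 0x41 (blk 4, set 0) → L1-HIT  vc=[]
3: 0x47 (blk 4, set 0) → L1-HIT  vc=[]
4: 0x49 (blk 4, set 0) → L1-HIT  vc=[]
5: 0x48 (blk 4, set 0) → L1-HIT  vc=[]
6: 0xa7 (blk 10, set 2) → L1-HIT  vc=[]
7: 0xab (blk 10, set 2) → L1-HIT  vc=[]
8: 0x187 (blk 24, set 0) → MISS  vc=[4]
9: 0x16d (blk 22, set 2) → MISS  vc=[4, 10]
10: 0x1cf (blk 28, set 0) → MISS  vc=[4, 10, 24]
11: 0x45 (blk 4, set 0) → VC-HIT  vc=[28, 10, 24]
12: 0x81 (blk 8, set 0) → MISS  vc=[28, 10, 24, 4]
13: 0x42 (blk 4, set 0) → VC-HIT  vc=[28, 10, 24, 8]

VC = [28, 10, 24, 8]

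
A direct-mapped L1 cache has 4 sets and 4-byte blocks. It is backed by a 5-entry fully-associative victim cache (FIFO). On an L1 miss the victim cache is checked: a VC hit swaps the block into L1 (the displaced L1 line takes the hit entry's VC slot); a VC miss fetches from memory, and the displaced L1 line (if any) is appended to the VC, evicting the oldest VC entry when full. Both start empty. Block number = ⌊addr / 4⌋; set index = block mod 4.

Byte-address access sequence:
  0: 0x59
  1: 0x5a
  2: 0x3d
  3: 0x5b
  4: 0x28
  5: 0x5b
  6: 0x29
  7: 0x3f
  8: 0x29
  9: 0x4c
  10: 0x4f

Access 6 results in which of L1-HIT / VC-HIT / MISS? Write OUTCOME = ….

#0 0x59→b22/s2 MISS; vc=[]
#1 0x5a→b22/s2 L1-HIT; vc=[]
#2 0x3d→b15/s3 MISS; vc=[]
#3 0x5b→b22/s2 L1-HIT; vc=[]
#4 0x28→b10/s2 MISS; vc=[22]
#5 0x5b→b22/s2 VC-HIT; vc=[10]
#6 0x29→b10/s2 VC-HIT; vc=[22]
#7 0x3f→b15/s3 L1-HIT; vc=[22]
#8 0x29→b10/s2 L1-HIT; vc=[22]
#9 0x4c→b19/s3 MISS; vc=[22,15]
#10 0x4f→b19/s3 L1-HIT; vc=[22,15]

OUTCOME = VC-HIT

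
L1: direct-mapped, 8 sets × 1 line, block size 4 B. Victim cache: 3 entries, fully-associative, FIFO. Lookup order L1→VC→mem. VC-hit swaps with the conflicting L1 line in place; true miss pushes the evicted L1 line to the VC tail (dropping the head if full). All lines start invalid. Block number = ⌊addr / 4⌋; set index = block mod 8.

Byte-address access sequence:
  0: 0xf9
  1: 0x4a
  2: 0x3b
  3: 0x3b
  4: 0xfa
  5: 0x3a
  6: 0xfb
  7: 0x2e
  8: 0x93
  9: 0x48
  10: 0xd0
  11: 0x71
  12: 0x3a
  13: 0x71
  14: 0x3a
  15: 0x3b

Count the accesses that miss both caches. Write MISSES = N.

0: 0xf9 (blk 62, set 6) → MISS  vc=[]
1: 0x4a (blk 18, set 2) → MISS  vc=[]
2: 0x3b (blk 14, set 6) → MISS  vc=[62]
3: 0x3b (blk 14, set 6) → L1-HIT  vc=[62]
4: 0xfa (blk 62, set 6) → VC-HIT  vc=[14]
5: 0x3a (blk 14, set 6) → VC-HIT  vc=[62]
6: 0xfb (blk 62, set 6) → VC-HIT  vc=[14]
7: 0x2e (blk 11, set 3) → MISS  vc=[14]
8: 0x93 (blk 36, set 4) → MISS  vc=[14]
9: 0x48 (blk 18, set 2) → L1-HIT  vc=[14]
10: 0xd0 (blk 52, set 4) → MISS  vc=[14, 36]
11: 0x71 (blk 28, set 4) → MISS  vc=[14, 36, 52]
12: 0x3a (blk 14, set 6) → VC-HIT  vc=[62, 36, 52]
13: 0x71 (blk 28, set 4) → L1-HIT  vc=[62, 36, 52]
14: 0x3a (blk 14, set 6) → L1-HIT  vc=[62, 36, 52]
15: 0x3b (blk 14, set 6) → L1-HIT  vc=[62, 36, 52]

MISSES = 7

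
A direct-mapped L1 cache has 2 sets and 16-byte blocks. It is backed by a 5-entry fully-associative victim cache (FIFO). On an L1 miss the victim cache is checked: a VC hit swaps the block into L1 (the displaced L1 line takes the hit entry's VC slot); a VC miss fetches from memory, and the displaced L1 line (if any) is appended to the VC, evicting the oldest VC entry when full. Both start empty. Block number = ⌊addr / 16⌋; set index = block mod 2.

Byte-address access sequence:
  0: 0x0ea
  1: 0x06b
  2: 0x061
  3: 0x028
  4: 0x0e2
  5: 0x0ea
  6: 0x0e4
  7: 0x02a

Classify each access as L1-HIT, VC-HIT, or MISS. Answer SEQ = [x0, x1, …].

SEQ = [MISS, MISS, L1-HIT, MISS, VC-HIT, L1-HIT, L1-HIT, VC-HIT]

  [0] addr=0xea blk=14 s=0: MISS | VC []
  [1] addr=0x6b blk=6 s=0: MISS | VC [14]
  [2] addr=0x61 blk=6 s=0: L1-HIT | VC [14]
  [3] addr=0x28 blk=2 s=0: MISS | VC [14, 6]
  [4] addr=0xe2 blk=14 s=0: VC-HIT | VC [2, 6]
  [5] addr=0xea blk=14 s=0: L1-HIT | VC [2, 6]
  [6] addr=0xe4 blk=14 s=0: L1-HIT | VC [2, 6]
  [7] addr=0x2a blk=2 s=0: VC-HIT | VC [14, 6]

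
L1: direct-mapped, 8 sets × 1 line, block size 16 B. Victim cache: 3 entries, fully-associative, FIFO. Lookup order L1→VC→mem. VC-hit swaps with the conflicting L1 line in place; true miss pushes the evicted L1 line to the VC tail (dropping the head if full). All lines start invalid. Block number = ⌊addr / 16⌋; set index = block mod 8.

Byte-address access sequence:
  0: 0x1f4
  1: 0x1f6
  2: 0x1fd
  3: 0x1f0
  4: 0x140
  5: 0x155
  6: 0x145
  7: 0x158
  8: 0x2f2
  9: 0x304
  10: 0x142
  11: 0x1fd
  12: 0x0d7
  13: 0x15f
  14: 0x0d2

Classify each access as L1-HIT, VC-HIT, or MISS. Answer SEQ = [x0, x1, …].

SEQ = [MISS, L1-HIT, L1-HIT, L1-HIT, MISS, MISS, L1-HIT, L1-HIT, MISS, MISS, L1-HIT, VC-HIT, MISS, VC-HIT, VC-HIT]

  [0] addr=0x1f4 blk=31 s=7: MISS | VC []
  [1] addr=0x1f6 blk=31 s=7: L1-HIT | VC []
  [2] addr=0x1fd blk=31 s=7: L1-HIT | VC []
  [3] addr=0x1f0 blk=31 s=7: L1-HIT | VC []
  [4] addr=0x140 blk=20 s=4: MISS | VC []
  [5] addr=0x155 blk=21 s=5: MISS | VC []
  [6] addr=0x145 blk=20 s=4: L1-HIT | VC []
  [7] addr=0x158 blk=21 s=5: L1-HIT | VC []
  [8] addr=0x2f2 blk=47 s=7: MISS | VC [31]
  [9] addr=0x304 blk=48 s=0: MISS | VC [31]
  [10] addr=0x142 blk=20 s=4: L1-HIT | VC [31]
  [11] addr=0x1fd blk=31 s=7: VC-HIT | VC [47]
  [12] addr=0xd7 blk=13 s=5: MISS | VC [47, 21]
  [13] addr=0x15f blk=21 s=5: VC-HIT | VC [47, 13]
  [14] addr=0xd2 blk=13 s=5: VC-HIT | VC [47, 21]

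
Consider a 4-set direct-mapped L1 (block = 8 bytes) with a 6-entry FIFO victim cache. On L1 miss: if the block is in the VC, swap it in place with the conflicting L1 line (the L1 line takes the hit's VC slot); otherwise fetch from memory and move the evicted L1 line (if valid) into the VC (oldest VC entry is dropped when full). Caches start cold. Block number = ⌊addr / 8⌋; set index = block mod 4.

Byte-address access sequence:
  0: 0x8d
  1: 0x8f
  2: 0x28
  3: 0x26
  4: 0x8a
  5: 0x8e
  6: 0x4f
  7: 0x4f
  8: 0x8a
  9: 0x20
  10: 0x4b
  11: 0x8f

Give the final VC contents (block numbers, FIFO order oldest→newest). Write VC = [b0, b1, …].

#0 0x8d→b17/s1 MISS; vc=[]
#1 0x8f→b17/s1 L1-HIT; vc=[]
#2 0x28→b5/s1 MISS; vc=[17]
#3 0x26→b4/s0 MISS; vc=[17]
#4 0x8a→b17/s1 VC-HIT; vc=[5]
#5 0x8e→b17/s1 L1-HIT; vc=[5]
#6 0x4f→b9/s1 MISS; vc=[5,17]
#7 0x4f→b9/s1 L1-HIT; vc=[5,17]
#8 0x8a→b17/s1 VC-HIT; vc=[5,9]
#9 0x20→b4/s0 L1-HIT; vc=[5,9]
#10 0x4b→b9/s1 VC-HIT; vc=[5,17]
#11 0x8f→b17/s1 VC-HIT; vc=[5,9]

VC = [5, 9]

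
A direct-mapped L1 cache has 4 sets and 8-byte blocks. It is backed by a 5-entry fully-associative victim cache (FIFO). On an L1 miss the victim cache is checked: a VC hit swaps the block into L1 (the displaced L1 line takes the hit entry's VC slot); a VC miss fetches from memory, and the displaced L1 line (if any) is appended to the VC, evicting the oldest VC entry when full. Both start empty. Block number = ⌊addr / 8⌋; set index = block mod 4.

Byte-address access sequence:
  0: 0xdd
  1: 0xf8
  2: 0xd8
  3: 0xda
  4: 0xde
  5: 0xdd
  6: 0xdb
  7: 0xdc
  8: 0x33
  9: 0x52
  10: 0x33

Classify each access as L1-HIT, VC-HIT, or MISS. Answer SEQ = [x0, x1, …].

0: 0xdd (blk 27, set 3) → MISS  vc=[]
1: 0xf8 (blk 31, set 3) → MISS  vc=[27]
2: 0xd8 (blk 27, set 3) → VC-HIT  vc=[31]
3: 0xda (blk 27, set 3) → L1-HIT  vc=[31]
4: 0xde (blk 27, set 3) → L1-HIT  vc=[31]
5: 0xdd (blk 27, set 3) → L1-HIT  vc=[31]
6: 0xdb (blk 27, set 3) → L1-HIT  vc=[31]
7: 0xdc (blk 27, set 3) → L1-HIT  vc=[31]
8: 0x33 (blk 6, set 2) → MISS  vc=[31]
9: 0x52 (blk 10, set 2) → MISS  vc=[31, 6]
10: 0x33 (blk 6, set 2) → VC-HIT  vc=[31, 10]

SEQ = [MISS, MISS, VC-HIT, L1-HIT, L1-HIT, L1-HIT, L1-HIT, L1-HIT, MISS, MISS, VC-HIT]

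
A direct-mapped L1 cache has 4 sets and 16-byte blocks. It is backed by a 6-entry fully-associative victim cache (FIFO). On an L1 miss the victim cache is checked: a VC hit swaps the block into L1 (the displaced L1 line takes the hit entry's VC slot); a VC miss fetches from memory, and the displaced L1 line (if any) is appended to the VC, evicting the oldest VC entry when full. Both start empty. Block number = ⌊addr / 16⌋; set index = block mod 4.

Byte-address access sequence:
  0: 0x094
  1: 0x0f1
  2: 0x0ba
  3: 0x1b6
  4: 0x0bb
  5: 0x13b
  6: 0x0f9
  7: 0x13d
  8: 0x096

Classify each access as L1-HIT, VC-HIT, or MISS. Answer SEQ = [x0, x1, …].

SEQ = [MISS, MISS, MISS, MISS, VC-HIT, MISS, VC-HIT, VC-HIT, L1-HIT]

  [0] addr=0x94 blk=9 s=1: MISS | VC []
  [1] addr=0xf1 blk=15 s=3: MISS | VC []
  [2] addr=0xba blk=11 s=3: MISS | VC [15]
  [3] addr=0x1b6 blk=27 s=3: MISS | VC [15, 11]
  [4] addr=0xbb blk=11 s=3: VC-HIT | VC [15, 27]
  [5] addr=0x13b blk=19 s=3: MISS | VC [15, 27, 11]
  [6] addr=0xf9 blk=15 s=3: VC-HIT | VC [19, 27, 11]
  [7] addr=0x13d blk=19 s=3: VC-HIT | VC [15, 27, 11]
  [8] addr=0x96 blk=9 s=1: L1-HIT | VC [15, 27, 11]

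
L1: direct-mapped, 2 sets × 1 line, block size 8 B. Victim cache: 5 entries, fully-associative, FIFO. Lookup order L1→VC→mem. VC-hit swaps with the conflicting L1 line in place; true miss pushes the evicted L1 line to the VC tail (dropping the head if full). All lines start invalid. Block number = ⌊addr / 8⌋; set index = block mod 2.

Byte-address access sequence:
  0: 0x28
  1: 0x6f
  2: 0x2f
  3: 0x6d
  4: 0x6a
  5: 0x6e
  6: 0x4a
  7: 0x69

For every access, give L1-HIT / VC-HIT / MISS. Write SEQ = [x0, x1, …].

SEQ = [MISS, MISS, VC-HIT, VC-HIT, L1-HIT, L1-HIT, MISS, VC-HIT]

#0 0x28→b5/s1 MISS; vc=[]
#1 0x6f→b13/s1 MISS; vc=[5]
#2 0x2f→b5/s1 VC-HIT; vc=[13]
#3 0x6d→b13/s1 VC-HIT; vc=[5]
#4 0x6a→b13/s1 L1-HIT; vc=[5]
#5 0x6e→b13/s1 L1-HIT; vc=[5]
#6 0x4a→b9/s1 MISS; vc=[5,13]
#7 0x69→b13/s1 VC-HIT; vc=[5,9]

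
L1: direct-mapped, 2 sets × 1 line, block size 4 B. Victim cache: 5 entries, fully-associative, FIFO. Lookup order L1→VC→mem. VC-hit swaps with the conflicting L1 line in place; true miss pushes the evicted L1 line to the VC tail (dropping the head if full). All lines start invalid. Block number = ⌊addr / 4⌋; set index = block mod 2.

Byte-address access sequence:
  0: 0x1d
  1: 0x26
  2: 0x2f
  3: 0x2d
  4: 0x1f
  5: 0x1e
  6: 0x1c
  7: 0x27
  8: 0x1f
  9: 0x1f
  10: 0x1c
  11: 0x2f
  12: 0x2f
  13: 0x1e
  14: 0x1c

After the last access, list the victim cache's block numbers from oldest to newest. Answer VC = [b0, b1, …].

0: 0x1d (blk 7, set 1) → MISS  vc=[]
1: 0x26 (blk 9, set 1) → MISS  vc=[7]
2: 0x2f (blk 11, set 1) → MISS  vc=[7, 9]
3: 0x2d (blk 11, set 1) → L1-HIT  vc=[7, 9]
4: 0x1f (blk 7, set 1) → VC-HIT  vc=[11, 9]
5: 0x1e (blk 7, set 1) → L1-HIT  vc=[11, 9]
6: 0x1c (blk 7, set 1) → L1-HIT  vc=[11, 9]
7: 0x27 (blk 9, set 1) → VC-HIT  vc=[11, 7]
8: 0x1f (blk 7, set 1) → VC-HIT  vc=[11, 9]
9: 0x1f (blk 7, set 1) → L1-HIT  vc=[11, 9]
10: 0x1c (blk 7, set 1) → L1-HIT  vc=[11, 9]
11: 0x2f (blk 11, set 1) → VC-HIT  vc=[7, 9]
12: 0x2f (blk 11, set 1) → L1-HIT  vc=[7, 9]
13: 0x1e (blk 7, set 1) → VC-HIT  vc=[11, 9]
14: 0x1c (blk 7, set 1) → L1-HIT  vc=[11, 9]

VC = [11, 9]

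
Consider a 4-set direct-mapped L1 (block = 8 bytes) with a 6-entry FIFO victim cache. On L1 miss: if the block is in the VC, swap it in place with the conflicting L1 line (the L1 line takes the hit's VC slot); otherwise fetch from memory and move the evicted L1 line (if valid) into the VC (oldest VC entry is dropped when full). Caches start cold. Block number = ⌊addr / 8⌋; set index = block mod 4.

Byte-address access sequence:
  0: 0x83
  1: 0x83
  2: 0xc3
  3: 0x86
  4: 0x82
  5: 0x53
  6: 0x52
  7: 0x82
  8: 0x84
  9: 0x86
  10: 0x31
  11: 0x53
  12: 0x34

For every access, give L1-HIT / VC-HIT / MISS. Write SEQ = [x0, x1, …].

SEQ = [MISS, L1-HIT, MISS, VC-HIT, L1-HIT, MISS, L1-HIT, L1-HIT, L1-HIT, L1-HIT, MISS, VC-HIT, VC-HIT]

#0 0x83→b16/s0 MISS; vc=[]
#1 0x83→b16/s0 L1-HIT; vc=[]
#2 0xc3→b24/s0 MISS; vc=[16]
#3 0x86→b16/s0 VC-HIT; vc=[24]
#4 0x82→b16/s0 L1-HIT; vc=[24]
#5 0x53→b10/s2 MISS; vc=[24]
#6 0x52→b10/s2 L1-HIT; vc=[24]
#7 0x82→b16/s0 L1-HIT; vc=[24]
#8 0x84→b16/s0 L1-HIT; vc=[24]
#9 0x86→b16/s0 L1-HIT; vc=[24]
#10 0x31→b6/s2 MISS; vc=[24,10]
#11 0x53→b10/s2 VC-HIT; vc=[24,6]
#12 0x34→b6/s2 VC-HIT; vc=[24,10]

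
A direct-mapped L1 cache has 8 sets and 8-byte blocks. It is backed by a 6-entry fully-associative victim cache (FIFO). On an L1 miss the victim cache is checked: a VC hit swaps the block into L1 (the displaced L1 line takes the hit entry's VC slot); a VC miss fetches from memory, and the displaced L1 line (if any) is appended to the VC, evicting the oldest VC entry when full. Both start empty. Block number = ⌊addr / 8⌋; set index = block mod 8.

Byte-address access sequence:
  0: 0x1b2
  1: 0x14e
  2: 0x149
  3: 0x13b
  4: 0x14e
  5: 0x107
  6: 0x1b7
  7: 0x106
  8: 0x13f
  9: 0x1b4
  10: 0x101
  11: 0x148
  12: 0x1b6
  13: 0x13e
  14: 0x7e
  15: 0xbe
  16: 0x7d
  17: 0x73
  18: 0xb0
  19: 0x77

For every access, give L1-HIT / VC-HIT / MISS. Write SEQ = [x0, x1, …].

0: 0x1b2 (blk 54, set 6) → MISS  vc=[]
1: 0x14e (blk 41, set 1) → MISS  vc=[]
2: 0x149 (blk 41, set 1) → L1-HIT  vc=[]
3: 0x13b (blk 39, set 7) → MISS  vc=[]
4: 0x14e (blk 41, set 1) → L1-HIT  vc=[]
5: 0x107 (blk 32, set 0) → MISS  vc=[]
6: 0x1b7 (blk 54, set 6) → L1-HIT  vc=[]
7: 0x106 (blk 32, set 0) → L1-HIT  vc=[]
8: 0x13f (blk 39, set 7) → L1-HIT  vc=[]
9: 0x1b4 (blk 54, set 6) → L1-HIT  vc=[]
10: 0x101 (blk 32, set 0) → L1-HIT  vc=[]
11: 0x148 (blk 41, set 1) → L1-HIT  vc=[]
12: 0x1b6 (blk 54, set 6) → L1-HIT  vc=[]
13: 0x13e (blk 39, set 7) → L1-HIT  vc=[]
14: 0x7e (blk 15, set 7) → MISS  vc=[39]
15: 0xbe (blk 23, set 7) → MISS  vc=[39, 15]
16: 0x7d (blk 15, set 7) → VC-HIT  vc=[39, 23]
17: 0x73 (blk 14, set 6) → MISS  vc=[39, 23, 54]
18: 0xb0 (blk 22, set 6) → MISS  vc=[39, 23, 54, 14]
19: 0x77 (blk 14, set 6) → VC-HIT  vc=[39, 23, 54, 22]

SEQ = [MISS, MISS, L1-HIT, MISS, L1-HIT, MISS, L1-HIT, L1-HIT, L1-HIT, L1-HIT, L1-HIT, L1-HIT, L1-HIT, L1-HIT, MISS, MISS, VC-HIT, MISS, MISS, VC-HIT]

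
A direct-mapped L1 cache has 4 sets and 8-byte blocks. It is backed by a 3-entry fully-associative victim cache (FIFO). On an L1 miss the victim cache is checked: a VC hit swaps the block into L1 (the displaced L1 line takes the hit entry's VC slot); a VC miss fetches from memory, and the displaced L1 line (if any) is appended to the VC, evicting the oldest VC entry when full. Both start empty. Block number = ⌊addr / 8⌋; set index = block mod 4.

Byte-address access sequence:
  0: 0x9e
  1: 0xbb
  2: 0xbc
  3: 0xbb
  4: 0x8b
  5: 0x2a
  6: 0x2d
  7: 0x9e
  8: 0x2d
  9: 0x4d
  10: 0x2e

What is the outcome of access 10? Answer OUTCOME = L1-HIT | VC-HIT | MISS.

OUTCOME = VC-HIT

0: 0x9e (blk 19, set 3) → MISS  vc=[]
1: 0xbb (blk 23, set 3) → MISS  vc=[19]
2: 0xbc (blk 23, set 3) → L1-HIT  vc=[19]
3: 0xbb (blk 23, set 3) → L1-HIT  vc=[19]
4: 0x8b (blk 17, set 1) → MISS  vc=[19]
5: 0x2a (blk 5, set 1) → MISS  vc=[19, 17]
6: 0x2d (blk 5, set 1) → L1-HIT  vc=[19, 17]
7: 0x9e (blk 19, set 3) → VC-HIT  vc=[23, 17]
8: 0x2d (blk 5, set 1) → L1-HIT  vc=[23, 17]
9: 0x4d (blk 9, set 1) → MISS  vc=[23, 17, 5]
10: 0x2e (blk 5, set 1) → VC-HIT  vc=[23, 17, 9]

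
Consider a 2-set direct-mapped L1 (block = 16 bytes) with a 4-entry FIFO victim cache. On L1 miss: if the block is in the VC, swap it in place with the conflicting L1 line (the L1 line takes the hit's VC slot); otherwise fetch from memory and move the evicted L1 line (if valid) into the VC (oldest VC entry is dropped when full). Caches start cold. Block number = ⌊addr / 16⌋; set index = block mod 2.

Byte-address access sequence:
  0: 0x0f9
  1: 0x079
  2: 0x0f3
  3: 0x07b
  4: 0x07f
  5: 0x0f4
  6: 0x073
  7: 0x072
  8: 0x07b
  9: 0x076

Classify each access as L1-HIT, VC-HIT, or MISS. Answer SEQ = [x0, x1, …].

SEQ = [MISS, MISS, VC-HIT, VC-HIT, L1-HIT, VC-HIT, VC-HIT, L1-HIT, L1-HIT, L1-HIT]

0: 0xf9 (blk 15, set 1) → MISS  vc=[]
1: 0x79 (blk 7, set 1) → MISS  vc=[15]
2: 0xf3 (blk 15, set 1) → VC-HIT  vc=[7]
3: 0x7b (blk 7, set 1) → VC-HIT  vc=[15]
4: 0x7f (blk 7, set 1) → L1-HIT  vc=[15]
5: 0xf4 (blk 15, set 1) → VC-HIT  vc=[7]
6: 0x73 (blk 7, set 1) → VC-HIT  vc=[15]
7: 0x72 (blk 7, set 1) → L1-HIT  vc=[15]
8: 0x7b (blk 7, set 1) → L1-HIT  vc=[15]
9: 0x76 (blk 7, set 1) → L1-HIT  vc=[15]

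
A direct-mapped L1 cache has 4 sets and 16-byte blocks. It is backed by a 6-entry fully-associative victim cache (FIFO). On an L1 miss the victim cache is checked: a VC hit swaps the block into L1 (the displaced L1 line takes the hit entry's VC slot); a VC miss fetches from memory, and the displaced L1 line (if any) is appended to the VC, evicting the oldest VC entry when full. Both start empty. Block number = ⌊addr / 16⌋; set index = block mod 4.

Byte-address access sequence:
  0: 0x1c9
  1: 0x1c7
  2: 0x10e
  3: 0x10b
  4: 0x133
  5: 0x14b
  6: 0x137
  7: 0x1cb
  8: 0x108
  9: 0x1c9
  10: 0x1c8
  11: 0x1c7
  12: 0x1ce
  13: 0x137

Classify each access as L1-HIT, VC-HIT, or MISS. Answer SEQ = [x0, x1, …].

#0 0x1c9→b28/s0 MISS; vc=[]
#1 0x1c7→b28/s0 L1-HIT; vc=[]
#2 0x10e→b16/s0 MISS; vc=[28]
#3 0x10b→b16/s0 L1-HIT; vc=[28]
#4 0x133→b19/s3 MISS; vc=[28]
#5 0x14b→b20/s0 MISS; vc=[28,16]
#6 0x137→b19/s3 L1-HIT; vc=[28,16]
#7 0x1cb→b28/s0 VC-HIT; vc=[20,16]
#8 0x108→b16/s0 VC-HIT; vc=[20,28]
#9 0x1c9→b28/s0 VC-HIT; vc=[20,16]
#10 0x1c8→b28/s0 L1-HIT; vc=[20,16]
#11 0x1c7→b28/s0 L1-HIT; vc=[20,16]
#12 0x1ce→b28/s0 L1-HIT; vc=[20,16]
#13 0x137→b19/s3 L1-HIT; vc=[20,16]

SEQ = [MISS, L1-HIT, MISS, L1-HIT, MISS, MISS, L1-HIT, VC-HIT, VC-HIT, VC-HIT, L1-HIT, L1-HIT, L1-HIT, L1-HIT]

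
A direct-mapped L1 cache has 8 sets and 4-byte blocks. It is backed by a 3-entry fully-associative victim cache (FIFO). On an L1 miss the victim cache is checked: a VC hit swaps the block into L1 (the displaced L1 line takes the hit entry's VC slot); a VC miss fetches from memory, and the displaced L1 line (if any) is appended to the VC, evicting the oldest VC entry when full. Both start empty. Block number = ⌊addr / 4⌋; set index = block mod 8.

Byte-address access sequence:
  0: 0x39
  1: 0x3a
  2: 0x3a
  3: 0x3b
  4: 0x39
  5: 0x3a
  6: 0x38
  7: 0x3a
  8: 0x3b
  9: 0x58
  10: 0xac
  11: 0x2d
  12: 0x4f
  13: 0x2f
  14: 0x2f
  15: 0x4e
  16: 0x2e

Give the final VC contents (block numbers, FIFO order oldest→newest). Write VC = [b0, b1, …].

VC = [14, 43, 19]

#0 0x39→b14/s6 MISS; vc=[]
#1 0x3a→b14/s6 L1-HIT; vc=[]
#2 0x3a→b14/s6 L1-HIT; vc=[]
#3 0x3b→b14/s6 L1-HIT; vc=[]
#4 0x39→b14/s6 L1-HIT; vc=[]
#5 0x3a→b14/s6 L1-HIT; vc=[]
#6 0x38→b14/s6 L1-HIT; vc=[]
#7 0x3a→b14/s6 L1-HIT; vc=[]
#8 0x3b→b14/s6 L1-HIT; vc=[]
#9 0x58→b22/s6 MISS; vc=[14]
#10 0xac→b43/s3 MISS; vc=[14]
#11 0x2d→b11/s3 MISS; vc=[14,43]
#12 0x4f→b19/s3 MISS; vc=[14,43,11]
#13 0x2f→b11/s3 VC-HIT; vc=[14,43,19]
#14 0x2f→b11/s3 L1-HIT; vc=[14,43,19]
#15 0x4e→b19/s3 VC-HIT; vc=[14,43,11]
#16 0x2e→b11/s3 VC-HIT; vc=[14,43,19]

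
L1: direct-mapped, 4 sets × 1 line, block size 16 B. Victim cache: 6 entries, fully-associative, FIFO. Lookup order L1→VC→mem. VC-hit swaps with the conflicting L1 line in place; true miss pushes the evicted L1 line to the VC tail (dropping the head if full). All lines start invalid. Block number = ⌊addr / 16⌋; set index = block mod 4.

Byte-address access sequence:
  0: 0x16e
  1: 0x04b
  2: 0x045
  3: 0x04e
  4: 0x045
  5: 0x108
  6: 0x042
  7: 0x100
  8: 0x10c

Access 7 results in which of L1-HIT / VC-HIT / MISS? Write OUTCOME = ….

0: 0x16e (blk 22, set 2) → MISS  vc=[]
1: 0x4b (blk 4, set 0) → MISS  vc=[]
2: 0x45 (blk 4, set 0) → L1-HIT  vc=[]
3: 0x4e (blk 4, set 0) → L1-HIT  vc=[]
4: 0x45 (blk 4, set 0) → L1-HIT  vc=[]
5: 0x108 (blk 16, set 0) → MISS  vc=[4]
6: 0x42 (blk 4, set 0) → VC-HIT  vc=[16]
7: 0x100 (blk 16, set 0) → VC-HIT  vc=[4]
8: 0x10c (blk 16, set 0) → L1-HIT  vc=[4]

OUTCOME = VC-HIT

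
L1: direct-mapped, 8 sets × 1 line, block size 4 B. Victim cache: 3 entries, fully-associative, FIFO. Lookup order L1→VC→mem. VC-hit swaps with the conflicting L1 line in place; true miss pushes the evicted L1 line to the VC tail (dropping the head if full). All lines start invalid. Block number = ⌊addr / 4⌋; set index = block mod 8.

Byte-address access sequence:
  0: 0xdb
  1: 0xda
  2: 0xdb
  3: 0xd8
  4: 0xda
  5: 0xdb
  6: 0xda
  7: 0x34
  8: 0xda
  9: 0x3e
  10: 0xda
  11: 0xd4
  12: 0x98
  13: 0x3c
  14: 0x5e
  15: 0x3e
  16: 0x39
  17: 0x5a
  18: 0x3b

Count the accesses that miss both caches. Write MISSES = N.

MISSES = 8

  [0] addr=0xdb blk=54 s=6: MISS | VC []
  [1] addr=0xda blk=54 s=6: L1-HIT | VC []
  [2] addr=0xdb blk=54 s=6: L1-HIT | VC []
  [3] addr=0xd8 blk=54 s=6: L1-HIT | VC []
  [4] addr=0xda blk=54 s=6: L1-HIT | VC []
  [5] addr=0xdb blk=54 s=6: L1-HIT | VC []
  [6] addr=0xda blk=54 s=6: L1-HIT | VC []
  [7] addr=0x34 blk=13 s=5: MISS | VC []
  [8] addr=0xda blk=54 s=6: L1-HIT | VC []
  [9] addr=0x3e blk=15 s=7: MISS | VC []
  [10] addr=0xda blk=54 s=6: L1-HIT | VC []
  [11] addr=0xd4 blk=53 s=5: MISS | VC [13]
  [12] addr=0x98 blk=38 s=6: MISS | VC [13, 54]
  [13] addr=0x3c blk=15 s=7: L1-HIT | VC [13, 54]
  [14] addr=0x5e blk=23 s=7: MISS | VC [13, 54, 15]
  [15] addr=0x3e blk=15 s=7: VC-HIT | VC [13, 54, 23]
  [16] addr=0x39 blk=14 s=6: MISS | VC [54, 23, 38]
  [17] addr=0x5a blk=22 s=6: MISS | VC [23, 38, 14]
  [18] addr=0x3b blk=14 s=6: VC-HIT | VC [23, 38, 22]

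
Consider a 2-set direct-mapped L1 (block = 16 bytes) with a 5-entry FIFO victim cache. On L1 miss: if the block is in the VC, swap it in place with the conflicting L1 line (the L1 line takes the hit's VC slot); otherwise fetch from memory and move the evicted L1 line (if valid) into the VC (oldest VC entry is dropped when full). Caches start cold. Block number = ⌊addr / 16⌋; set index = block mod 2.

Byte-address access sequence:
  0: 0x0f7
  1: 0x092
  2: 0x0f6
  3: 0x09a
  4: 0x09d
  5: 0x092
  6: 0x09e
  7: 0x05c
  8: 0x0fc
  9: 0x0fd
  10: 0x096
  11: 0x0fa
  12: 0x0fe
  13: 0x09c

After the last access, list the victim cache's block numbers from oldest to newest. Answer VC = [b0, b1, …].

  [0] addr=0xf7 blk=15 s=1: MISS | VC []
  [1] addr=0x92 blk=9 s=1: MISS | VC [15]
  [2] addr=0xf6 blk=15 s=1: VC-HIT | VC [9]
  [3] addr=0x9a blk=9 s=1: VC-HIT | VC [15]
  [4] addr=0x9d blk=9 s=1: L1-HIT | VC [15]
  [5] addr=0x92 blk=9 s=1: L1-HIT | VC [15]
  [6] addr=0x9e blk=9 s=1: L1-HIT | VC [15]
  [7] addr=0x5c blk=5 s=1: MISS | VC [15, 9]
  [8] addr=0xfc blk=15 s=1: VC-HIT | VC [5, 9]
  [9] addr=0xfd blk=15 s=1: L1-HIT | VC [5, 9]
  [10] addr=0x96 blk=9 s=1: VC-HIT | VC [5, 15]
  [11] addr=0xfa blk=15 s=1: VC-HIT | VC [5, 9]
  [12] addr=0xfe blk=15 s=1: L1-HIT | VC [5, 9]
  [13] addr=0x9c blk=9 s=1: VC-HIT | VC [5, 15]

VC = [5, 15]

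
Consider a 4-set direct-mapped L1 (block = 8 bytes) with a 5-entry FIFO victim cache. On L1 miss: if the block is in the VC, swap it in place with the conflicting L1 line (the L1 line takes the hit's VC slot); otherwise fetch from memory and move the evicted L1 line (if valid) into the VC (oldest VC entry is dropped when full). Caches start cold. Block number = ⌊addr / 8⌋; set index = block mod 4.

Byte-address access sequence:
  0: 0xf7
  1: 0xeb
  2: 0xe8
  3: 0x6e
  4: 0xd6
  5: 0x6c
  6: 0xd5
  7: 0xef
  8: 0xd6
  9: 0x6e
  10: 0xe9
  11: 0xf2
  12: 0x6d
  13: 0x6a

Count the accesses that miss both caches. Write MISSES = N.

MISSES = 4

0: 0xf7 (blk 30, set 2) → MISS  vc=[]
1: 0xeb (blk 29, set 1) → MISS  vc=[]
2: 0xe8 (blk 29, set 1) → L1-HIT  vc=[]
3: 0x6e (blk 13, set 1) → MISS  vc=[29]
4: 0xd6 (blk 26, set 2) → MISS  vc=[29, 30]
5: 0x6c (blk 13, set 1) → L1-HIT  vc=[29, 30]
6: 0xd5 (blk 26, set 2) → L1-HIT  vc=[29, 30]
7: 0xef (blk 29, set 1) → VC-HIT  vc=[13, 30]
8: 0xd6 (blk 26, set 2) → L1-HIT  vc=[13, 30]
9: 0x6e (blk 13, set 1) → VC-HIT  vc=[29, 30]
10: 0xe9 (blk 29, set 1) → VC-HIT  vc=[13, 30]
11: 0xf2 (blk 30, set 2) → VC-HIT  vc=[13, 26]
12: 0x6d (blk 13, set 1) → VC-HIT  vc=[29, 26]
13: 0x6a (blk 13, set 1) → L1-HIT  vc=[29, 26]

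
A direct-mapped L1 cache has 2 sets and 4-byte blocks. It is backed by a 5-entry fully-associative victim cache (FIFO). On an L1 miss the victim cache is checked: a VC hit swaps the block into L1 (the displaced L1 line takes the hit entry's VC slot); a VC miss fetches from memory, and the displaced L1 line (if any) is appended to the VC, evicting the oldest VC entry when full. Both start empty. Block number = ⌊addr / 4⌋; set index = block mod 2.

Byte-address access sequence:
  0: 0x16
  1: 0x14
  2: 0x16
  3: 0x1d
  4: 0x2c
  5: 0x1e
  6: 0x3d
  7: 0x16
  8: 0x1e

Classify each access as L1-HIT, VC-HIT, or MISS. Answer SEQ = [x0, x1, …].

SEQ = [MISS, L1-HIT, L1-HIT, MISS, MISS, VC-HIT, MISS, VC-HIT, VC-HIT]

  [0] addr=0x16 blk=5 s=1: MISS | VC []
  [1] addr=0x14 blk=5 s=1: L1-HIT | VC []
  [2] addr=0x16 blk=5 s=1: L1-HIT | VC []
  [3] addr=0x1d blk=7 s=1: MISS | VC [5]
  [4] addr=0x2c blk=11 s=1: MISS | VC [5, 7]
  [5] addr=0x1e blk=7 s=1: VC-HIT | VC [5, 11]
  [6] addr=0x3d blk=15 s=1: MISS | VC [5, 11, 7]
  [7] addr=0x16 blk=5 s=1: VC-HIT | VC [15, 11, 7]
  [8] addr=0x1e blk=7 s=1: VC-HIT | VC [15, 11, 5]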